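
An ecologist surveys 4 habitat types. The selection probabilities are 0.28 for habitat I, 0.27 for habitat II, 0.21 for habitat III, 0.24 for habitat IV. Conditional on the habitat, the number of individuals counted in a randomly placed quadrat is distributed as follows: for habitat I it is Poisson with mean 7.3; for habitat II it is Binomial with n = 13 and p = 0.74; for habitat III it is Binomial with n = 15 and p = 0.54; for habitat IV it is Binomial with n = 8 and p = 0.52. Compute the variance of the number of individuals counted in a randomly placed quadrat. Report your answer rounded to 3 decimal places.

7.933

Per component, I: μ=7.3, E[X²]=60.59; II: μ=9.62, E[X²]=95.0456; III: μ=8.1, E[X²]=69.336; IV: μ=4.16, E[X²]=19.3024.
E[X] = 0.28·7.3 + 0.27·9.62 + 0.21·8.1 + 0.24·4.16 = 7.3408.
E[X²] = 0.28·60.59 + 0.27·95.0456 + 0.21·69.336 + 0.24·19.3024 = 61.8206.
Var(X) = E[X²] − (E[X])² = 61.8206 − 53.8873 = 7.9333.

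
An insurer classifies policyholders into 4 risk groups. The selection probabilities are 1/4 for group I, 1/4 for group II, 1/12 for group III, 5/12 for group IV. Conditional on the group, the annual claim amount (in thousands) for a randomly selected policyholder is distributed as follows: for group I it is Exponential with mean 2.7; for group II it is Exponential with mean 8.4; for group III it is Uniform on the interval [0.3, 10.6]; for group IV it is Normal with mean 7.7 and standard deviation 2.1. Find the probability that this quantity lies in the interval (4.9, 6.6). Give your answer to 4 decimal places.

Conditional on each group, P(4.9 < X < 6.6): I: 0.0760937; II: 0.102241; III: 0.165049; IV: 0.208994.
By total probability, P(4.9 < X < 6.6) = 0.25·0.0760937 + 0.25·0.102241 + 0.0833333·0.165049 + 0.416667·0.208994 = 0.145419.

0.1454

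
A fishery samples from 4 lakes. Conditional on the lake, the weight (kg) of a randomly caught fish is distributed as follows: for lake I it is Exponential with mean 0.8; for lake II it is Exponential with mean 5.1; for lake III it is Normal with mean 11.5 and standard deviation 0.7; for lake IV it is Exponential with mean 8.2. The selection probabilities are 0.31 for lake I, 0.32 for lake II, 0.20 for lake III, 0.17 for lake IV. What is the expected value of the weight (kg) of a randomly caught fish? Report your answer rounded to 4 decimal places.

Component means — I: 0.8; II: 5.1; III: 11.5; IV: 8.2.
E[X] = 0.31·0.8 + 0.32·5.1 + 0.2·11.5 + 0.17·8.2 = 5.574.

5.5740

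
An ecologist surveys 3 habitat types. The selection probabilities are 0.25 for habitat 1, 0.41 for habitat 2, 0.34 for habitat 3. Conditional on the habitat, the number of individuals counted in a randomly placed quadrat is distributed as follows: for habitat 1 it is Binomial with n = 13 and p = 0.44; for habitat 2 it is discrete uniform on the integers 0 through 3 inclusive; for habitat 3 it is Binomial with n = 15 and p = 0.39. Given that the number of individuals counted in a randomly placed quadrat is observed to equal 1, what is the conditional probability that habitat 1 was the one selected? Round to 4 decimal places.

Likelihoods P(X=1 | ·): 1: 0.00544067; 2: 0.25; 3: 0.00577795.
Posterior ∝ prior × likelihood. Numerator for 1: 0.25·0.00544067 = 0.00136017.
Normalizing constant: 0.25·0.00544067 + 0.41·0.25 + 0.34·0.00577795 = 0.105825.
P(1 | observation) = 0.00136017 / 0.105825 = 0.012853.

0.0129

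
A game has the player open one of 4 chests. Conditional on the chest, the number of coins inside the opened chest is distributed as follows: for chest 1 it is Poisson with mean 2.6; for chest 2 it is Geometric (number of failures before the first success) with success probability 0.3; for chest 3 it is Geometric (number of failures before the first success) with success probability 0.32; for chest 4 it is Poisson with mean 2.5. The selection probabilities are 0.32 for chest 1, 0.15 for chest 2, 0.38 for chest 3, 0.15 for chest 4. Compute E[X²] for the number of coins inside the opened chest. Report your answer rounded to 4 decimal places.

For each component E[X²] = Var + (mean)², giving 1: 9.36; 2: 13.2222; 3: 11.1562; 4: 8.75.
Overall E[X²] = 0.32·9.36 + 0.15·13.2222 + 0.38·11.1562 + 0.15·8.75 = 10.5304.

10.5304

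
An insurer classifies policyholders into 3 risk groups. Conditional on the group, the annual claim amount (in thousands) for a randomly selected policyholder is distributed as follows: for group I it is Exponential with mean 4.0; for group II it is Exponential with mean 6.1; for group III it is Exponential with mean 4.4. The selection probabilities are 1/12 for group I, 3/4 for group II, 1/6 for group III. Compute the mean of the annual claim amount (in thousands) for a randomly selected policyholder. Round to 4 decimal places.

Component means — I: 4; II: 6.1; III: 4.4.
E[X] = 0.0833333·4 + 0.75·6.1 + 0.166667·4.4 = 5.64167.

5.6417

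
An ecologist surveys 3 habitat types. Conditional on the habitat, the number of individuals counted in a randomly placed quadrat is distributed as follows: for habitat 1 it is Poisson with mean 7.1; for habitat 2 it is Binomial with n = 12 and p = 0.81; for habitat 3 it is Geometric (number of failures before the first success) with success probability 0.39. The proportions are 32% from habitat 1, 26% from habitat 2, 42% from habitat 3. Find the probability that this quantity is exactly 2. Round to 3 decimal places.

0.068

Conditional on each habitat, P(X = 2): 1: 0.0207968; 2: 2.65491e-06; 3: 0.145119.
By total probability, P(X = 2) = 0.32·0.0207968 + 0.26·2.65491e-06 + 0.42·0.145119 = 0.0676056.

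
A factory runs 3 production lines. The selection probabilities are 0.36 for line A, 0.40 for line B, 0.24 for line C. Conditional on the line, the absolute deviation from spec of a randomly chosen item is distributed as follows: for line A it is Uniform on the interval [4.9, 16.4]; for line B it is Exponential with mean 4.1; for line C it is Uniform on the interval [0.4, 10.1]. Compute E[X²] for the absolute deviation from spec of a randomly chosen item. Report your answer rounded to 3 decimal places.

66.744

For each component E[X²] = Var + (mean)², giving A: 124.443; B: 33.62; C: 35.4033.
Overall E[X²] = 0.36·124.443 + 0.4·33.62 + 0.24·35.4033 = 66.7444.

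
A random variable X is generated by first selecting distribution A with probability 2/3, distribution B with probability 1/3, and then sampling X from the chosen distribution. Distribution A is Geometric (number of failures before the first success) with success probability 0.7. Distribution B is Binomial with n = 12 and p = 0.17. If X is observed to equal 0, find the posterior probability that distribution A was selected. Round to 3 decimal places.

0.929

Likelihoods P(X=0 | ·): A: 0.7; B: 0.10689.
Posterior ∝ prior × likelihood. Numerator for A: 0.666667·0.7 = 0.466667.
Normalizing constant: 0.666667·0.7 + 0.333333·0.10689 = 0.502297.
P(A | observation) = 0.466667 / 0.502297 = 0.929066.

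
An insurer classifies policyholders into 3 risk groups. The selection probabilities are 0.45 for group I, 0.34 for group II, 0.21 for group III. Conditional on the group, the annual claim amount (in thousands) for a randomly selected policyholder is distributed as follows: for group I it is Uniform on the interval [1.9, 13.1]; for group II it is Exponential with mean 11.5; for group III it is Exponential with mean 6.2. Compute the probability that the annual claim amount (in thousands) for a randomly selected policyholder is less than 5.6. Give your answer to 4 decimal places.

0.4046

Conditional on each group, P(X < 5.6): I: 0.330357; II: 0.385506; III: 0.59474.
By total probability, P(X < 5.6) = 0.45·0.330357 + 0.34·0.385506 + 0.21·0.59474 = 0.404628.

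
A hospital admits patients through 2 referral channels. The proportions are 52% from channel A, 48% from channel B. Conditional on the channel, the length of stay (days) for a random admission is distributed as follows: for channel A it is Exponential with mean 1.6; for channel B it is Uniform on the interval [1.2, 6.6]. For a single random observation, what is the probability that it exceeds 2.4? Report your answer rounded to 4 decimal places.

0.4894

Conditional on each channel, P(X > 2.4): A: 0.22313; B: 0.777778.
By total probability, P(X > 2.4) = 0.52·0.22313 + 0.48·0.777778 = 0.489361.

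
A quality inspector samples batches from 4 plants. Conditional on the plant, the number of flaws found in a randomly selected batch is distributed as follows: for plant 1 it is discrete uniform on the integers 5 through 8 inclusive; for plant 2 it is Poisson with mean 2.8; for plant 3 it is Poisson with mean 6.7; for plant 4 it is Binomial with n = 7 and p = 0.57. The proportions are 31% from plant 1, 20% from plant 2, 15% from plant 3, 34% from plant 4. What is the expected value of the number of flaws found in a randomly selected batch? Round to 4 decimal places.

4.9366

Component means — 1: 6.5; 2: 2.8; 3: 6.7; 4: 3.99.
E[X] = 0.31·6.5 + 0.2·2.8 + 0.15·6.7 + 0.34·3.99 = 4.9366.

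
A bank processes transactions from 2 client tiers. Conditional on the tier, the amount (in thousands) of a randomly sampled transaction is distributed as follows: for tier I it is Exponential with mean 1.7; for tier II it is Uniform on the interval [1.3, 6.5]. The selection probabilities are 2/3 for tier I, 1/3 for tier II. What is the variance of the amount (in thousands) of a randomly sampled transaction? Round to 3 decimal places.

Per component, I: μ=1.7, E[X²]=5.78; II: μ=3.9, E[X²]=17.4633.
E[X] = 0.666667·1.7 + 0.333333·3.9 = 2.43333.
E[X²] = 0.666667·5.78 + 0.333333·17.4633 = 9.67444.
Var(X) = E[X²] − (E[X])² = 9.67444 − 5.92111 = 3.75333.

3.753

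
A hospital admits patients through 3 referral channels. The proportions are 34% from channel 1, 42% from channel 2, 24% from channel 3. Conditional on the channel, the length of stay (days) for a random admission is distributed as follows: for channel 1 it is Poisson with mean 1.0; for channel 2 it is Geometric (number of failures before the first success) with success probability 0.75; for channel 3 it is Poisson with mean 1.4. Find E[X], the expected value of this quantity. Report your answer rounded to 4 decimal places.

Component means — 1: 1; 2: 0.333333; 3: 1.4.
E[X] = 0.34·1 + 0.42·0.333333 + 0.24·1.4 = 0.816.

0.8160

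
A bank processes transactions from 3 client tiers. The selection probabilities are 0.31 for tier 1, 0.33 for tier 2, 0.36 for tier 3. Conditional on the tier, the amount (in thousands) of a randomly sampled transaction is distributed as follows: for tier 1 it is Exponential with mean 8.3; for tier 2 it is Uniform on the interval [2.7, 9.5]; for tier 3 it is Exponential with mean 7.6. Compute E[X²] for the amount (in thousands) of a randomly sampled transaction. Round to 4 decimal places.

For each component E[X²] = Var + (mean)², giving 1: 137.78; 2: 41.0633; 3: 115.52.
Overall E[X²] = 0.31·137.78 + 0.33·41.0633 + 0.36·115.52 = 97.8499.

97.8499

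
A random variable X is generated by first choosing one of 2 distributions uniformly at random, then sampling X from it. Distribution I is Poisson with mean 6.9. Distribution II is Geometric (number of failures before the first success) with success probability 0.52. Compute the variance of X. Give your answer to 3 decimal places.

Per component, I: μ=6.9, E[X²]=54.51; II: μ=0.923077, E[X²]=2.62722.
E[X] = 0.5·6.9 + 0.5·0.923077 = 3.91154.
E[X²] = 0.5·54.51 + 0.5·2.62722 = 28.5686.
Var(X) = E[X²] − (E[X])² = 28.5686 − 15.3001 = 13.2685.

13.268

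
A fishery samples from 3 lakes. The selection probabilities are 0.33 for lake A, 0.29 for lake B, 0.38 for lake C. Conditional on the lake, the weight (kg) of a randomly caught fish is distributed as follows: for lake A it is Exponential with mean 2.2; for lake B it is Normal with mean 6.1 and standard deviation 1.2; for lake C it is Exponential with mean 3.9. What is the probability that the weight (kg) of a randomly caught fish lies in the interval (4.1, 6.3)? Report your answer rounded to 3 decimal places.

Conditional on each lake, P(4.1 < X < 6.3): A: 0.0980467; B: 0.518393; C: 0.150675.
By total probability, P(4.1 < X < 6.3) = 0.33·0.0980467 + 0.29·0.518393 + 0.38·0.150675 = 0.239946.

0.240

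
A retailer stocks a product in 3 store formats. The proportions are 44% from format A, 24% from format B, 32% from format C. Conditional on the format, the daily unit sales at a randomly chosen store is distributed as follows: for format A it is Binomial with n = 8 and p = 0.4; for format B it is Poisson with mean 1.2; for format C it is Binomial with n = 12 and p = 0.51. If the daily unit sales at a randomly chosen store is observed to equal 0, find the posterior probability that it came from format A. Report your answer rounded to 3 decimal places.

0.093

Likelihoods P(X=0 | ·): A: 0.0167962; B: 0.301194; C: 0.000191581.
Posterior ∝ prior × likelihood. Numerator for A: 0.44·0.0167962 = 0.00739031.
Normalizing constant: 0.44·0.0167962 + 0.24·0.301194 + 0.32·0.000191581 = 0.0797382.
P(A | observation) = 0.00739031 / 0.0797382 = 0.0926822.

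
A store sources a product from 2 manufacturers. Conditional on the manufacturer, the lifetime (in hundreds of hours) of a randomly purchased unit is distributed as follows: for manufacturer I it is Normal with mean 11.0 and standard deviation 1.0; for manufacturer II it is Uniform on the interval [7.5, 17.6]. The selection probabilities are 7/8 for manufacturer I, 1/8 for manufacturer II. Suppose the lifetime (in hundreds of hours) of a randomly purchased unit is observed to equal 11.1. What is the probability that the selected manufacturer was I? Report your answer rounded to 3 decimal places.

Likelihoods f(11.1 | ·): I: 0.396953; II: 0.0990099.
Posterior ∝ prior × likelihood. Numerator for I: 0.875·0.396953 = 0.347333.
Normalizing constant: 0.875·0.396953 + 0.125·0.0990099 = 0.35971.
P(I | observation) = 0.347333 / 0.35971 = 0.965594.

0.966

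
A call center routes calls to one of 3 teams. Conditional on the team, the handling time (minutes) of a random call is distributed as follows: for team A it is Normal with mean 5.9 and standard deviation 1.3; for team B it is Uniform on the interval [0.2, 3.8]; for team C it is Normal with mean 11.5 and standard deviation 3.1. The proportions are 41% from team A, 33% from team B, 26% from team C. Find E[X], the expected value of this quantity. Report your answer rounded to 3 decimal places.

6.069

Component means — A: 5.9; B: 2; C: 11.5.
E[X] = 0.41·5.9 + 0.33·2 + 0.26·11.5 = 6.069.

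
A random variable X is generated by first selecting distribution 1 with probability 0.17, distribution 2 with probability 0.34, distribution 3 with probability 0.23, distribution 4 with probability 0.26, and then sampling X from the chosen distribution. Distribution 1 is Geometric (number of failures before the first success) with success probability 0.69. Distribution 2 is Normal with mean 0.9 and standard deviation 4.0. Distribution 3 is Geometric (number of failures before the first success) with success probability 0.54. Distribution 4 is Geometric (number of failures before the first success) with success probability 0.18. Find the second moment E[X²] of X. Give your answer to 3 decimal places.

For each component E[X²] = Var + (mean)², giving 1: 0.852972; 2: 16.81; 3: 2.30316; 4: 46.0617.
Overall E[X²] = 0.17·0.852972 + 0.34·16.81 + 0.23·2.30316 + 0.26·46.0617 = 18.3662.

18.366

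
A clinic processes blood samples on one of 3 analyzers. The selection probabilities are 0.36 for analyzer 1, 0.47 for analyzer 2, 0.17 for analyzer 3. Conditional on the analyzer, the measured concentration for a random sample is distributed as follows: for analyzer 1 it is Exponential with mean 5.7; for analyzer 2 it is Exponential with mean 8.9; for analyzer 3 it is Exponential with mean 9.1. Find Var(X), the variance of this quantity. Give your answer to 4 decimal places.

Per component, 1: μ=5.7, E[X²]=64.98; 2: μ=8.9, E[X²]=158.42; 3: μ=9.1, E[X²]=165.62.
E[X] = 0.36·5.7 + 0.47·8.9 + 0.17·9.1 = 7.782.
E[X²] = 0.36·64.98 + 0.47·158.42 + 0.17·165.62 = 126.006.
Var(X) = E[X²] − (E[X])² = 126.006 − 60.5595 = 65.4461.

65.4461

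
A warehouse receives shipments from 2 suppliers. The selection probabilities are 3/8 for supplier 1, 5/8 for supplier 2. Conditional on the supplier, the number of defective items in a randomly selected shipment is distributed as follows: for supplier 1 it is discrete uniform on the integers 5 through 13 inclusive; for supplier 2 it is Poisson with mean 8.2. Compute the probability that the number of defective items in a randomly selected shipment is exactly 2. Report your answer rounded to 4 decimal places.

0.0058

Conditional on each supplier, P(X = 2): 1: 0; 2: 0.00923385.
By total probability, P(X = 2) = 0.375·0 + 0.625·0.00923385 = 0.00577116.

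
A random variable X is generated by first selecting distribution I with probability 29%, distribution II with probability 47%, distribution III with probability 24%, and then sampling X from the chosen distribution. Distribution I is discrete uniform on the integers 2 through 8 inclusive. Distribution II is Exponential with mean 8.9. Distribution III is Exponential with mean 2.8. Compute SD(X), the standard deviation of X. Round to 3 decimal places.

Per component, I: μ=5, E[X²]=29; II: μ=8.9, E[X²]=158.42; III: μ=2.8, E[X²]=15.68.
E[X] = 0.29·5 + 0.47·8.9 + 0.24·2.8 = 6.305.
E[X²] = 0.29·29 + 0.47·158.42 + 0.24·15.68 = 86.6306.
Var(X) = E[X²] − (E[X])² = 86.6306 − 39.753 = 46.8776.
SD(X) = √46.8776 = 6.84672.

6.847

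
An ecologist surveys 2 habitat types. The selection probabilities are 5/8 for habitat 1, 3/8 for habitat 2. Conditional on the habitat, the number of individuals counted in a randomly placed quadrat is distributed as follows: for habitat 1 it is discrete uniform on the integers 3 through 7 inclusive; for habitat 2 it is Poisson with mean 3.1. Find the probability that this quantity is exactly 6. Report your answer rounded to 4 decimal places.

0.1458

Conditional on each habitat, P(X = 6): 1: 0.2; 2: 0.0555296.
By total probability, P(X = 6) = 0.625·0.2 + 0.375·0.0555296 = 0.145824.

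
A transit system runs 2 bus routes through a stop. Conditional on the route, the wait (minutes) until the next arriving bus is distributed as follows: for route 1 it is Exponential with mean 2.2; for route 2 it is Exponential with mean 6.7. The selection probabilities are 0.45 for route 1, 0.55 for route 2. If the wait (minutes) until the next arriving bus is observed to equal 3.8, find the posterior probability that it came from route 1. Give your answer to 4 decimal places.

0.4385

Likelihoods f(3.8 | ·): 1: 0.0808039; 2: 0.0846465.
Posterior ∝ prior × likelihood. Numerator for 1: 0.45·0.0808039 = 0.0363618.
Normalizing constant: 0.45·0.0808039 + 0.55·0.0846465 = 0.0829173.
P(1 | observation) = 0.0363618 / 0.0829173 = 0.43853.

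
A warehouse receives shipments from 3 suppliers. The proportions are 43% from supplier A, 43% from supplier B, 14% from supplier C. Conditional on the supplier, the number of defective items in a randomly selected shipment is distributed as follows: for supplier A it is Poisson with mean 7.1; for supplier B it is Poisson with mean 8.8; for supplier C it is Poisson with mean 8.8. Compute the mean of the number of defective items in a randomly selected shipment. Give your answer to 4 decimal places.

Component means — A: 7.1; B: 8.8; C: 8.8.
E[X] = 0.43·7.1 + 0.43·8.8 + 0.14·8.8 = 8.069.

8.0690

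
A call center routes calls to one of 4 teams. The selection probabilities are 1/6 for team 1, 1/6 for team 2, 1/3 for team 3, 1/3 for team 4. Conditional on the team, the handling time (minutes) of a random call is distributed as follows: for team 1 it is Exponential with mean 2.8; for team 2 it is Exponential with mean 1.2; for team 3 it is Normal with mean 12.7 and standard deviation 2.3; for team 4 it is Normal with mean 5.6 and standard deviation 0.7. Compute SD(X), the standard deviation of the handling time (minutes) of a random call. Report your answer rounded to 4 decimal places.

Per component, 1: μ=2.8, E[X²]=15.68; 2: μ=1.2, E[X²]=2.88; 3: μ=12.7, E[X²]=166.58; 4: μ=5.6, E[X²]=31.85.
E[X] = 0.166667·2.8 + 0.166667·1.2 + 0.333333·12.7 + 0.333333·5.6 = 6.76667.
E[X²] = 0.166667·15.68 + 0.166667·2.88 + 0.333333·166.58 + 0.333333·31.85 = 69.2367.
Var(X) = E[X²] − (E[X])² = 69.2367 − 45.7878 = 23.4489.
SD(X) = √23.4489 = 4.84241.

4.8424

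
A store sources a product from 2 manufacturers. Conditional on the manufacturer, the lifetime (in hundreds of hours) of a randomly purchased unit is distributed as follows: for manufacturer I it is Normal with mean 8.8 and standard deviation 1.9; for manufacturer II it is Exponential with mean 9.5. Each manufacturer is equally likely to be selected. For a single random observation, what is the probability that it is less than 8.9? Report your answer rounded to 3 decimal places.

Conditional on each manufacturer, P(X < 8.9): I: 0.520987; II: 0.608137.
By total probability, P(X < 8.9) = 0.5·0.520987 + 0.5·0.608137 = 0.564562.

0.565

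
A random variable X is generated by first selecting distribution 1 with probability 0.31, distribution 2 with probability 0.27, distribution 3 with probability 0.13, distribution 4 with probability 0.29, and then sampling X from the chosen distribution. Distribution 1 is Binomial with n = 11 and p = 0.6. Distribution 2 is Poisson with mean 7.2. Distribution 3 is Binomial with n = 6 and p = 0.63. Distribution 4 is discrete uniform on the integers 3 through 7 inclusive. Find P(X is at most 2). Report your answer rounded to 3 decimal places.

0.027

Conditional on each component, P(X ≤ 2): 1: 0.00592445; 2: 0.0254735; 3: 0.140356; 4: 0.
By total probability, P(X ≤ 2) = 0.31·0.00592445 + 0.27·0.0254735 + 0.13·0.140356 + 0.29·0 = 0.0269607.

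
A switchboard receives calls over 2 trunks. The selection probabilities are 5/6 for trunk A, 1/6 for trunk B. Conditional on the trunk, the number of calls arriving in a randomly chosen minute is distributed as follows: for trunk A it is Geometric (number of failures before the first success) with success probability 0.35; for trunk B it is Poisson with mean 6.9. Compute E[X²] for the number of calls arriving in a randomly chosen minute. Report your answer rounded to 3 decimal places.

For each component E[X²] = Var + (mean)², giving A: 8.7551; B: 54.51.
Overall E[X²] = 0.833333·8.7551 + 0.166667·54.51 = 16.3809.

16.381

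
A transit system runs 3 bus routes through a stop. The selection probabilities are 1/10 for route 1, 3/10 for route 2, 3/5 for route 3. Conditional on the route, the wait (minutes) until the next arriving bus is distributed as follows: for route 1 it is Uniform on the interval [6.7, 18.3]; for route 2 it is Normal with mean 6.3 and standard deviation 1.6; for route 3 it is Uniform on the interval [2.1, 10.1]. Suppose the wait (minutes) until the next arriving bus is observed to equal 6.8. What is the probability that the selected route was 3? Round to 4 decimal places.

Likelihoods f(6.8 | ·): 1: 0.0862069; 2: 0.237457; 3: 0.125.
Posterior ∝ prior × likelihood. Numerator for 3: 0.6·0.125 = 0.075.
Normalizing constant: 0.1·0.0862069 + 0.3·0.237457 + 0.6·0.125 = 0.154858.
P(3 | observation) = 0.075 / 0.154858 = 0.484316.

0.4843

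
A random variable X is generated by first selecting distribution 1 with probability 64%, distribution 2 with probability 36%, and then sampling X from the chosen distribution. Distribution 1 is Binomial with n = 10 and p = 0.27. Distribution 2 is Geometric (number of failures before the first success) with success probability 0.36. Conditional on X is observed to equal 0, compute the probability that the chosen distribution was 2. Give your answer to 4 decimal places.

0.8249

Likelihoods P(X=0 | ·): 1: 0.0429763; 2: 0.36.
Posterior ∝ prior × likelihood. Numerator for 2: 0.36·0.36 = 0.1296.
Normalizing constant: 0.64·0.0429763 + 0.36·0.36 = 0.157105.
P(2 | observation) = 0.1296 / 0.157105 = 0.824927.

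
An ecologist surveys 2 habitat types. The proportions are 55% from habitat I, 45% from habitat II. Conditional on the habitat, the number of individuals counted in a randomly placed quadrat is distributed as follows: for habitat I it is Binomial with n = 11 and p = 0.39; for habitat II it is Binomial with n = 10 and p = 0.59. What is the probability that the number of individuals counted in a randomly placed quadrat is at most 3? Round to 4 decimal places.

0.2044

Conditional on each habitat, P(X ≤ 3): I: 0.320417; II: 0.0625719.
By total probability, P(X ≤ 3) = 0.55·0.320417 + 0.45·0.0625719 = 0.204387.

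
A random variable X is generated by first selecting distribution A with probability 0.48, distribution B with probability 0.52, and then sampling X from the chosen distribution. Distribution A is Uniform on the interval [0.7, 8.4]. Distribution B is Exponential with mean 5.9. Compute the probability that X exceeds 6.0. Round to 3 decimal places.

0.338

Conditional on each component, P(X > 6.0): A: 0.311688; B: 0.361697.
By total probability, P(X > 6.0) = 0.48·0.311688 + 0.52·0.361697 = 0.337693.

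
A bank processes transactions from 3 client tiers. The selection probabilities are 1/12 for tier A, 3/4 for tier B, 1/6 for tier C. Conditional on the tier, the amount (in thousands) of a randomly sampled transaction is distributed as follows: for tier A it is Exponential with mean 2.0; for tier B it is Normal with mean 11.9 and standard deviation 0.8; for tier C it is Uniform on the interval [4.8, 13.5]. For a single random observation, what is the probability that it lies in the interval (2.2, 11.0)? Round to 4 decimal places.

0.2439

Conditional on each tier, P(2.2 < X < 11.0): A: 0.328784; B: 0.130295; C: 0.712644.
By total probability, P(2.2 < X < 11.0) = 0.0833333·0.328784 + 0.75·0.130295 + 0.166667·0.712644 = 0.243894.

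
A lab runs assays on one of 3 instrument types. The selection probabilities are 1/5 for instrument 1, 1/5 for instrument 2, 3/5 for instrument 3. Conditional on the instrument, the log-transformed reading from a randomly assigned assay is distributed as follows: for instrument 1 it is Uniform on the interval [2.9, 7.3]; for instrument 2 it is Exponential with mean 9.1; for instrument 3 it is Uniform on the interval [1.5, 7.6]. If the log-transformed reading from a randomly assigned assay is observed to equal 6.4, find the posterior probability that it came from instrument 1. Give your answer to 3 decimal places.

0.294

Likelihoods f(6.4 | ·): 1: 0.227273; 2: 0.0543902; 3: 0.163934.
Posterior ∝ prior × likelihood. Numerator for 1: 0.2·0.227273 = 0.0454545.
Normalizing constant: 0.2·0.227273 + 0.2·0.0543902 + 0.6·0.163934 = 0.154693.
P(1 | observation) = 0.0454545 / 0.154693 = 0.293837.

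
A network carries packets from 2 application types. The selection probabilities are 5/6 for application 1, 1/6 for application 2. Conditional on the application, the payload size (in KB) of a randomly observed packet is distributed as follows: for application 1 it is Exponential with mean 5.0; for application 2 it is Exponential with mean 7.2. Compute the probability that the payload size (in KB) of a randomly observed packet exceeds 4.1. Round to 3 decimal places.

Conditional on each application, P(X > 4.1): 1: 0.440432; 2: 0.56584.
By total probability, P(X > 4.1) = 0.833333·0.440432 + 0.166667·0.56584 = 0.461333.

0.461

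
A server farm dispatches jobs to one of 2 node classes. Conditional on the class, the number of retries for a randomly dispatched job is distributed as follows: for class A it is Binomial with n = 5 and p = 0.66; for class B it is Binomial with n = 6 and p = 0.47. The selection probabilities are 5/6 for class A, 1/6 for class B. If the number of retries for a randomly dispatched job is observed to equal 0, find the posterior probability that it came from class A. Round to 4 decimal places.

0.5062

Likelihoods P(X=0 | ·): A: 0.00454354; B: 0.0221644.
Posterior ∝ prior × likelihood. Numerator for A: 0.833333·0.00454354 = 0.00378629.
Normalizing constant: 0.833333·0.00454354 + 0.166667·0.0221644 = 0.00748035.
P(A | observation) = 0.00378629 / 0.00748035 = 0.506164.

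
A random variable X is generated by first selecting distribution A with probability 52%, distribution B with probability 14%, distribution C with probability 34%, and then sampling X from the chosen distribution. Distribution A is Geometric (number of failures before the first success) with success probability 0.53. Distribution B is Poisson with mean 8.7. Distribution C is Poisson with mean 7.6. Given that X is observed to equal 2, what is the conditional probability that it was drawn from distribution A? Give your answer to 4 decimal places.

0.9131

Likelihoods P(X=2 | ·): A: 0.117077; B: 0.00630444; C: 0.014453.
Posterior ∝ prior × likelihood. Numerator for A: 0.52·0.117077 = 0.06088.
Normalizing constant: 0.52·0.117077 + 0.14·0.00630444 + 0.34·0.014453 = 0.0666767.
P(A | observation) = 0.06088 / 0.0666767 = 0.913063.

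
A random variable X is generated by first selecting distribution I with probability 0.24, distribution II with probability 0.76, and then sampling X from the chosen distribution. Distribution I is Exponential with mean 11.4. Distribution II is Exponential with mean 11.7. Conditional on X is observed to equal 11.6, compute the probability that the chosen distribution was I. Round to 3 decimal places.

Likelihoods f(11.6 | ·): I: 0.0317089; II: 0.0317126.
Posterior ∝ prior × likelihood. Numerator for I: 0.24·0.0317089 = 0.00761014.
Normalizing constant: 0.24·0.0317089 + 0.76·0.0317126 = 0.0317117.
P(I | observation) = 0.00761014 / 0.0317117 = 0.239979.

0.240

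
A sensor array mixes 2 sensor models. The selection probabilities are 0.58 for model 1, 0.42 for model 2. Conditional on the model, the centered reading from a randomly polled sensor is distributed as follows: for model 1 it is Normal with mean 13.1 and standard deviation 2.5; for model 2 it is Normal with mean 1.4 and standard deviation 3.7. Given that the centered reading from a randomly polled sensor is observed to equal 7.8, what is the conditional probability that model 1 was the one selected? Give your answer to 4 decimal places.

0.4909

Likelihoods f(7.8 | ·): 1: 0.0168664; 2: 0.0241552.
Posterior ∝ prior × likelihood. Numerator for 1: 0.58·0.0168664 = 0.00978254.
Normalizing constant: 0.58·0.0168664 + 0.42·0.0241552 = 0.0199277.
P(1 | observation) = 0.00978254 / 0.0199277 = 0.4909.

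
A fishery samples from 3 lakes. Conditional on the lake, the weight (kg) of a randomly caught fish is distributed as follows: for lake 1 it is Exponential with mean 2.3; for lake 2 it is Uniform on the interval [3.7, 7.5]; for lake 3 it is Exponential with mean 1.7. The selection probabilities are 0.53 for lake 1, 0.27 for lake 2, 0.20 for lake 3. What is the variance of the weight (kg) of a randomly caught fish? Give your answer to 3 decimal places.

6.124

Per component, 1: μ=2.3, E[X²]=10.58; 2: μ=5.6, E[X²]=32.5633; 3: μ=1.7, E[X²]=5.78.
E[X] = 0.53·2.3 + 0.27·5.6 + 0.2·1.7 = 3.071.
E[X²] = 0.53·10.58 + 0.27·32.5633 + 0.2·5.78 = 15.5555.
Var(X) = E[X²] − (E[X])² = 15.5555 − 9.43104 = 6.12446.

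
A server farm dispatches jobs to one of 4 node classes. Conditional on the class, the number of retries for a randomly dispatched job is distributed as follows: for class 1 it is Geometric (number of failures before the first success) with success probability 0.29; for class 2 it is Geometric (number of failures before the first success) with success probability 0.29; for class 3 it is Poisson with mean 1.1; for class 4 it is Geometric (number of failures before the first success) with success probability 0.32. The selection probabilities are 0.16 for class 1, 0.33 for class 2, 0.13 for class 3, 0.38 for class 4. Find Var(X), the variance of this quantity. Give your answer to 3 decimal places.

6.990

Per component, 1: μ=2.44828, E[X²]=14.4364; 2: μ=2.44828, E[X²]=14.4364; 3: μ=1.1, E[X²]=2.31; 4: μ=2.125, E[X²]=11.1562.
E[X] = 0.16·2.44828 + 0.33·2.44828 + 0.13·1.1 + 0.38·2.125 = 2.15016.
E[X²] = 0.16·14.4364 + 0.33·14.4364 + 0.13·2.31 + 0.38·11.1562 = 11.6135.
Var(X) = E[X²] − (E[X])² = 11.6135 − 4.62317 = 6.99034.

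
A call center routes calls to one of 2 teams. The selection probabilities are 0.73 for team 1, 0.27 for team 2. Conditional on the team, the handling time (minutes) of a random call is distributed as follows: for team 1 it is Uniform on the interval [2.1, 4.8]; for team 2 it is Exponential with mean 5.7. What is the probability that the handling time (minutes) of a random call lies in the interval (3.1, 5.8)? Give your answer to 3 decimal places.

Conditional on each team, P(3.1 < X < 5.8): 1: 0.62963; 2: 0.219022.
By total probability, P(3.1 < X < 5.8) = 0.73·0.62963 + 0.27·0.219022 = 0.518765.

0.519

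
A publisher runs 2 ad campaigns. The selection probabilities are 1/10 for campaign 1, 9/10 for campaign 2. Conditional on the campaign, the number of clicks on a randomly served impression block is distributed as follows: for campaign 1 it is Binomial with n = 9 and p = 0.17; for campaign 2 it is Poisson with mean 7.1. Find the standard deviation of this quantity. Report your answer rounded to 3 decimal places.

Per component, 1: μ=1.53, E[X²]=3.6108; 2: μ=7.1, E[X²]=57.51.
E[X] = 0.1·1.53 + 0.9·7.1 = 6.543.
E[X²] = 0.1·3.6108 + 0.9·57.51 = 52.1201.
Var(X) = E[X²] − (E[X])² = 52.1201 − 42.8108 = 9.30923.
SD(X) = √9.30923 = 3.0511.

3.051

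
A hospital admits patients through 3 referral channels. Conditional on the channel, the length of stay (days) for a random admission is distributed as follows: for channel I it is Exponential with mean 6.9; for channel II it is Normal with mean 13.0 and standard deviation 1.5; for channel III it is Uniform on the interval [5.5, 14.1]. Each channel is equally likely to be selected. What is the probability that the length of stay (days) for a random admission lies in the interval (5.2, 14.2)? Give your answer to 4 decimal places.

0.7104

Conditional on each channel, P(5.2 < X < 14.2): I: 0.342945; II: 0.788145; III: 1.
By total probability, P(5.2 < X < 14.2) = 0.333333·0.342945 + 0.333333·0.788145 + 0.333333·1 = 0.710363.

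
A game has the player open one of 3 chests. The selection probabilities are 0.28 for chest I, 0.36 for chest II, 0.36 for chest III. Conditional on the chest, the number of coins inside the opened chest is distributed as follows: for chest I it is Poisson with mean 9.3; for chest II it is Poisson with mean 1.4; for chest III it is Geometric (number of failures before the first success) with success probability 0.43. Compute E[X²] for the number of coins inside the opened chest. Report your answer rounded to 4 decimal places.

For each component E[X²] = Var + (mean)², giving I: 95.79; II: 3.36; III: 4.83991.
Overall E[X²] = 0.28·95.79 + 0.36·3.36 + 0.36·4.83991 = 29.7732.

29.7732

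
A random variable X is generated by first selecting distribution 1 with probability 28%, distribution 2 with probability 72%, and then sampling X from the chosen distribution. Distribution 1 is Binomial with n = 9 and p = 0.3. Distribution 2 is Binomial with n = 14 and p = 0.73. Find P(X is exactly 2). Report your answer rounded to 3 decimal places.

0.075

Conditional on each component, P(X = 2): 1: 0.266828; 2: 7.27867e-06.
By total probability, P(X = 2) = 0.28·0.266828 + 0.72·7.27867e-06 = 0.0747171.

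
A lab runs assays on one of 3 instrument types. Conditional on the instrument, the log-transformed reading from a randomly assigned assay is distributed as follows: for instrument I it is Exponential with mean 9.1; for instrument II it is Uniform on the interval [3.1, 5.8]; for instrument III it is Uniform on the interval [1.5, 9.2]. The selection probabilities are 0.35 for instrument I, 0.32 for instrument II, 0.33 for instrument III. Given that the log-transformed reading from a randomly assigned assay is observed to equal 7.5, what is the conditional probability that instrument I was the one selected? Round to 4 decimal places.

Likelihoods f(7.5 | ·): I: 0.0481974; II: 0; III: 0.12987.
Posterior ∝ prior × likelihood. Numerator for I: 0.35·0.0481974 = 0.0168691.
Normalizing constant: 0.35·0.0481974 + 0.32·0 + 0.33·0.12987 = 0.0597262.
P(I | observation) = 0.0168691 / 0.0597262 = 0.28244.

0.2824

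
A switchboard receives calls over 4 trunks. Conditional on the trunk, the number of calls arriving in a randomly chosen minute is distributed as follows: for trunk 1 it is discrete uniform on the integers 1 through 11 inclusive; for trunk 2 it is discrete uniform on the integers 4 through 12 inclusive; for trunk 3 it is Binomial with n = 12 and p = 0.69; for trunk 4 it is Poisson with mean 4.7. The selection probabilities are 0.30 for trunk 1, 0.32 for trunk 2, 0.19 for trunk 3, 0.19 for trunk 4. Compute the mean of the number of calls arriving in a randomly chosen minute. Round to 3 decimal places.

Component means — 1: 6; 2: 8; 3: 8.28; 4: 4.7.
E[X] = 0.3·6 + 0.32·8 + 0.19·8.28 + 0.19·4.7 = 6.8262.

6.826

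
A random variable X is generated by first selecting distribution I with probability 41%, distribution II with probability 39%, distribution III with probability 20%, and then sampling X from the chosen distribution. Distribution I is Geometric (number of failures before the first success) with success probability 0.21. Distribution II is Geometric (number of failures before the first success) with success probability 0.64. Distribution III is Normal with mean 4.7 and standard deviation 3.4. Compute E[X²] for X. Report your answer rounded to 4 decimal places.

20.3431

For each component E[X²] = Var + (mean)², giving I: 32.0658; II: 1.19531; III: 33.65.
Overall E[X²] = 0.41·32.0658 + 0.39·1.19531 + 0.2·33.65 = 20.3431.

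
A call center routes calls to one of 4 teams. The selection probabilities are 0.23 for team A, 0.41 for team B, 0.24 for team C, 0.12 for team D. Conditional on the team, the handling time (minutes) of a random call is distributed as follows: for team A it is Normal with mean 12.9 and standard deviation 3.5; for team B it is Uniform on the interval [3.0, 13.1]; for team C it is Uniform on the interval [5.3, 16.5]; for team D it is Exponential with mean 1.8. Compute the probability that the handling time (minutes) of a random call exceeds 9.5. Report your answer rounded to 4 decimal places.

0.4886

Conditional on each team, P(X > 9.5): A: 0.834333; B: 0.356436; C: 0.625; D: 0.00510376.
By total probability, P(X > 9.5) = 0.23·0.834333 + 0.41·0.356436 + 0.24·0.625 + 0.12·0.00510376 = 0.488648.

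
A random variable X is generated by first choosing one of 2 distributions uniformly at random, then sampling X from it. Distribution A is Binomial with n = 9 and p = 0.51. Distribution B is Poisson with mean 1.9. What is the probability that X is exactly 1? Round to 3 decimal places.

0.150

Conditional on each component, P(X = 1): A: 0.0152539; B: 0.28418.
By total probability, P(X = 1) = 0.5·0.0152539 + 0.5·0.28418 = 0.149717.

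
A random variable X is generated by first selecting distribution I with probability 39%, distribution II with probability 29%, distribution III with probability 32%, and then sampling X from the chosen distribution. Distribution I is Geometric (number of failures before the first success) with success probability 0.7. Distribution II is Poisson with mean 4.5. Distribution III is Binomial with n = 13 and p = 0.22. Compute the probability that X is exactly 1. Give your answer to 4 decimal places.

0.1428

Conditional on each component, P(X = 1): I: 0.21; II: 0.0499905; III: 0.145045.
By total probability, P(X = 1) = 0.39·0.21 + 0.29·0.0499905 + 0.32·0.145045 = 0.142811.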